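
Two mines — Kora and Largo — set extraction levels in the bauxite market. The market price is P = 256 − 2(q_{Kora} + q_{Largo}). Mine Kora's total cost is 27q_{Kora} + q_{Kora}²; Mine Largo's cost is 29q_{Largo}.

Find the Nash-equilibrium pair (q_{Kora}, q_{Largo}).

23.1, 45.2

Mine Kora's profit: π = q_{Kora}(256 − 2(q_{Kora} + q_{Largo})) − 27q_{Kora} − q_{Kora}².
∂π/∂q_{Kora} = 229 − 6q_{Kora} − 2q_{Largo} = 0, so q_{Kora} = 229/6 − (1/3)q_{Largo}.
For Largo: ∂π/∂q_{Largo} = 227 − 4q_{Largo} − 2q_{Kora} = 0 ⇒ q_{Largo} = 56.75 − 0.5q_{Kora}.
Substituting the second reaction function into the first: q_{Kora} = 229/6 − (1/3)(56.75 − 0.5q_{Kora}), which gives (5/6)q_{Kora} = 19.25 ⇒ q_{Kora} = 23.1.
Then q_{Largo} = 56.75 − 0.5·23.1 = 45.2.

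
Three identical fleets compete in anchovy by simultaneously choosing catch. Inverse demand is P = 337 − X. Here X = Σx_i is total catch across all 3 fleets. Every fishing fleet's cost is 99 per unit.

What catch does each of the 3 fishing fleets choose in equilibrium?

59.5

A representative fishing fleet's profit is π_i = x_i(337 − X) − 99x_i, with X = x_i + Σ_{j≠i} x_j.
First-order condition: 238 − 2x_i − Σ_{j≠i} x_j = 0.
In a symmetric equilibrium every fishing fleet chooses the same x, so Σ_{j≠i} x_j = 2x. The condition becomes 238 − 4x = 0, giving x = 238/4 = 59.5.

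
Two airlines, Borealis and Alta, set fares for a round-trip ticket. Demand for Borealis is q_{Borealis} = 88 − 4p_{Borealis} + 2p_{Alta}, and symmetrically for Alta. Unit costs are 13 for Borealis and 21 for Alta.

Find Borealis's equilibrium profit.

Borealis's profit: π = (p_{Borealis} − 13)(88 − 4p_{Borealis} + 2p_{Alta}).
∂π/∂p_{Borealis} = 140 − 8p_{Borealis} + 2p_{Alta} = 0 ⇒ p_{Borealis} = 17.5 + 0.25p_{Alta}.
Similarly p_{Alta} = 21.5 + 0.25p_{Borealis}.
Plugging p_{Alta} into Borealis's best response: p_{Borealis} = 17.5 + 0.25(21.5 + 0.25p_{Borealis}) ⇒ 0.9375p_{Borealis} = 22.875, so p_{Borealis} = 24.4.
Then p_{Alta} = 21.5 + 0.25·24.4 = 27.6.
q_{Borealis} = 88 − 4·24.4 + 2·27.6 = 45.6.
Profit = (24.4 − 13)·45.6 = 519.84.

519.84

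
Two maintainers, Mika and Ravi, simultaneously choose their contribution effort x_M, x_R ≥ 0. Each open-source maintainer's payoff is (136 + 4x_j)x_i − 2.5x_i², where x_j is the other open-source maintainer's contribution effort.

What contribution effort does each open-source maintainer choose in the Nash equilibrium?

Mika's payoff is (136 + 4x_R)x_M − 2.5x_M².
∂π/∂x_M = 136 + 4x_R − 5x_M = 0, so x_M = 27.2 + 0.8x_R.
The game is symmetric, so in equilibrium x_R = x_M: the reaction function gives 0.2x_M = 27.2, hence x_M = 136.

136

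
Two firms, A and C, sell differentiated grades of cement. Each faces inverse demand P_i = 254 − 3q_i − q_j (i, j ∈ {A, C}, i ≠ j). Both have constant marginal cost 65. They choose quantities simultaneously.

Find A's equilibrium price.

146

Firm A's profit: π = q_A(254 − 3q_A − q_C) − 65q_A.
∂π/∂q_A = 189 − 6q_A − q_C = 0 ⇒ q_A = 31.5 − (1/6)q_C.
Setting q_A = q_C in the reaction function: q_A = 31.5 − (1/6)q_A, so q_A = 31.5 / (7/6) = 27.
P_A = 254 − 3·27 − 27 = 146.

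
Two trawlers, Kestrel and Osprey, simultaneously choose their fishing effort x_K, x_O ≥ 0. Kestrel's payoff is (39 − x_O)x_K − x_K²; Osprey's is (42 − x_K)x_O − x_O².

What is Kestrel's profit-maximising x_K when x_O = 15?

Expanding Kestrel's payoff: 39x_K − x_Ox_K − x_K².
∂π/∂x_K = 39 − x_O − 2x_K = 0, so x_K = 19.5 − 0.5x_O.
At x_O = 15: x_K = 19.5 − 0.5·15 = 12.

12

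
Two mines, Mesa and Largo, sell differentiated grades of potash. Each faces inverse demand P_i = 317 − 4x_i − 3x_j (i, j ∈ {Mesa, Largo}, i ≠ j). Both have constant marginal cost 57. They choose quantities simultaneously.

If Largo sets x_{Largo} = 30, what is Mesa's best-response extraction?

21.25

Mine Mesa's profit: π = x_{Mesa}(317 − 4x_{Mesa} − 3x_{Largo}) − 57x_{Mesa}.
∂π/∂x_{Mesa} = 260 − 8x_{Mesa} − 3x_{Largo} = 0 ⇒ x_{Mesa} = 32.5 − 0.375x_{Largo}.
At x_{Largo} = 30: x_{Mesa} = 32.5 − 0.375·30 = 21.25.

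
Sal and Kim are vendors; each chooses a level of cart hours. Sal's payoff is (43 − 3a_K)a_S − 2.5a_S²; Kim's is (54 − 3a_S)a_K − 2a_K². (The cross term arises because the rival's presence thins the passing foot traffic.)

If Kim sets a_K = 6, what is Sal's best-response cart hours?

Expanding Sal's payoff: 43a_S − 3a_Ka_S − 2.5a_S².
∂π/∂a_S = 43 − 3a_K − 5a_S = 0, so a_S = 8.6 − 0.6a_K.
At a_K = 6: a_S = 8.6 − 0.6·6 = 5.

5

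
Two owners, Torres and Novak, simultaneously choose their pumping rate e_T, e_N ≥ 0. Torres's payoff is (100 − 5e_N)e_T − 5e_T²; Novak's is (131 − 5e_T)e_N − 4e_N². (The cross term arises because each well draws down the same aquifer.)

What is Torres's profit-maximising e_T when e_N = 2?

9

Expanding Torres's payoff: 100e_T − 5e_Ne_T − 5e_T².
∂π/∂e_T = 100 − 5e_N − 10e_T = 0, so e_T = 10 − 0.5e_N.
At e_N = 2: e_T = 10 − 0.5·2 = 9.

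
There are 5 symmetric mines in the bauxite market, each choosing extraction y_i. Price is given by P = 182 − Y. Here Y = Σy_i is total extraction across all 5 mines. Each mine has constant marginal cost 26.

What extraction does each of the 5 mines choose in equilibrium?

26

A representative mine's profit is π_i = y_i(182 − Y) − 26y_i, with Y = y_i + Σ_{j≠i} y_j.
First-order condition: 156 − 2y_i − Σ_{j≠i} y_j = 0.
With identical mines, set every y_j = y: then 156 − 2y − 4y = 0, i.e. y = 156/6 = 26.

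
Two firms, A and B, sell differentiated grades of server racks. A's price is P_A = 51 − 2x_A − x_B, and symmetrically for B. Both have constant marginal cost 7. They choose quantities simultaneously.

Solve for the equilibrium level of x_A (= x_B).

8.8

Firm A's profit: π = x_A(51 − 2x_A − x_B) − 7x_A.
∂π/∂x_A = 44 − 4x_A − x_B = 0 ⇒ x_A = 11 − 0.25x_B.
By symmetry x_B = x_A; substituting into the reaction function, 1.25x_A = 11 and x_A = 8.8.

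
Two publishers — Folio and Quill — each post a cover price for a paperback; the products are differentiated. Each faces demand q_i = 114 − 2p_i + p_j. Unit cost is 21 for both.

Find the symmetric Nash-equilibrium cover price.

Folio's profit: π = (p_{Folio} − 21)(114 − 2p_{Folio} + p_{Quill}).
∂π/∂p_{Folio} = 156 − 4p_{Folio} + p_{Quill} = 0 ⇒ p_{Folio} = 39 + 0.25p_{Quill}.
The game is symmetric, so in equilibrium p_{Quill} = p_{Folio}: the reaction function gives 0.75p_{Folio} = 39, hence p_{Folio} = 52.

52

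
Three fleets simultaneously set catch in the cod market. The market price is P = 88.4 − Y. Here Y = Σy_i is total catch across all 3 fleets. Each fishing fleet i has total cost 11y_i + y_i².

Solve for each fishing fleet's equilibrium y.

12.9

A representative fishing fleet's profit is π_i = y_i(88.4 − Y) − 11y_i − y_i², with Y = y_i + Σ_{j≠i} y_j.
First-order condition: 77.4 − 4y_i − Σ_{j≠i} y_j = 0.
With identical fishing fleets, set every y_j = y: then 77.4 − 4y − 2y = 0, i.e. y = 77.4/6 = 12.9.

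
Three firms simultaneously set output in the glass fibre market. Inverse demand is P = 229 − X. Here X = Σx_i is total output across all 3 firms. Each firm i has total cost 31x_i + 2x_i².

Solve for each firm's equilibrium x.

A representative firm's profit is π_i = x_i(229 − X) − 31x_i − 2x_i², with X = x_i + Σ_{j≠i} x_j.
First-order condition: 198 − 6x_i − Σ_{j≠i} x_j = 0.
With identical firms, set every x_j = x: then 198 − 6x − 2x = 0, i.e. x = 198/8 = 24.75.

24.75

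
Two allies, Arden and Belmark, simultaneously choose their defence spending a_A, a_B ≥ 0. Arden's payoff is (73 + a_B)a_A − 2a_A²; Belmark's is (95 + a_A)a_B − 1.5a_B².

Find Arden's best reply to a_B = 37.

Expanding Arden's payoff: 73a_A + a_Ba_A − 2a_A².
∂π/∂a_A = 73 + a_B − 4a_A = 0, so a_A = 18.25 + 0.25a_B.
At a_B = 37: a_A = 18.25 + 0.25·37 = 27.5.

27.5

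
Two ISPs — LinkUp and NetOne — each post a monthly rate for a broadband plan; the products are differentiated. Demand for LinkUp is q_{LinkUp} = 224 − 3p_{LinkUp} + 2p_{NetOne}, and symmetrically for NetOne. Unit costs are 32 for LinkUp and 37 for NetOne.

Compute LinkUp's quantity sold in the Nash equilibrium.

LinkUp's profit: π = (p_{LinkUp} − 32)(224 − 3p_{LinkUp} + 2p_{NetOne}).
∂π/∂p_{LinkUp} = 320 − 6p_{LinkUp} + 2p_{NetOne} = 0 ⇒ p_{LinkUp} = 160/3 + (1/3)p_{NetOne}.
Similarly p_{NetOne} = 335/6 + (1/3)p_{LinkUp}.
Solving the two reaction functions simultaneously: (1 − (1/3)(1/3))p_{LinkUp} = 160/3 + (1/3)·(335/6), so (8/9)p_{LinkUp} = 1295/18 and p_{LinkUp} = 80.9375.
Then p_{NetOne} = 335/6 + (1/3)·80.9375 = 82.8125.
q_{LinkUp} = 224 − 3·80.9375 + 2·82.8125 = 146.8125.

146.8125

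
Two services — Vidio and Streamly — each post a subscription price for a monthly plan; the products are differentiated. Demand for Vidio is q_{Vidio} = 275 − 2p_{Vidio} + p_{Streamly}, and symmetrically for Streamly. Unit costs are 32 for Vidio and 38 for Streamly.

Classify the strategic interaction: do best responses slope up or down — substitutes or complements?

Vidio's profit: π = (p_{Vidio} − 32)(275 − 2p_{Vidio} + p_{Streamly}).
∂π/∂p_{Vidio} = 339 − 4p_{Vidio} + p_{Streamly} = 0 ⇒ p_{Vidio} = 84.75 + 0.25p_{Streamly}.
The best-response slope dp_{Vidio}/dp_{Streamly} = 0.25 > 0: the reaction function is upward-sloping, so the choices are strategic complements.

strategic complements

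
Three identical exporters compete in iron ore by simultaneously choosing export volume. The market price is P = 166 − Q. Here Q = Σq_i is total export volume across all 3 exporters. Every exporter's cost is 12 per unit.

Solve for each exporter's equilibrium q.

A representative exporter's profit is π_i = q_i(166 − Q) − 12q_i, with Q = q_i + Σ_{j≠i} q_j.
First-order condition: 154 − 2q_i − Σ_{j≠i} q_j = 0.
Imposing symmetry (q_j = q for all j) turns Σ_{j≠i} q_j into 2q, so 154 = 4q and q = 38.5.

38.5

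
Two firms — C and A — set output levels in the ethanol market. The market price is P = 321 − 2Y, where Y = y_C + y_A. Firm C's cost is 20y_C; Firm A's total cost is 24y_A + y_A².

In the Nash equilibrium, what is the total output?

Firm C's profit: π = y_C(321 − 2(y_C + y_A)) − 20y_C.
∂π/∂y_C = 301 − 4y_C − 2y_A = 0, so y_C = 75.25 − 0.5y_A.
For A: ∂π/∂y_A = 297 − 6y_A − 2y_C = 0 ⇒ y_A = 49.5 − (1/3)y_C.
Solving the two reaction functions simultaneously: (1 − (−0.5)(−1/3))y_C = 75.25 − 0.5·49.5, so (5/6)y_C = 50.5 and y_C = 60.6.
Then y_A = 49.5 − (1/3)·60.6 = 29.3.
Total output: 60.6 + 29.3 = 89.9.

89.9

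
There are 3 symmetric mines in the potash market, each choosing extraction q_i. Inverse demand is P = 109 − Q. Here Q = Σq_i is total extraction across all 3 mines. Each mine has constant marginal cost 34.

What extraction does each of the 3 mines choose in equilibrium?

18.75

A representative mine's profit is π_i = q_i(109 − Q) − 34q_i, with Q = q_i + Σ_{j≠i} q_j.
First-order condition: 75 − 2q_i − Σ_{j≠i} q_j = 0.
With identical mines, set every q_j = q: then 75 − 2q − 2q = 0, i.e. q = 75/4 = 18.75.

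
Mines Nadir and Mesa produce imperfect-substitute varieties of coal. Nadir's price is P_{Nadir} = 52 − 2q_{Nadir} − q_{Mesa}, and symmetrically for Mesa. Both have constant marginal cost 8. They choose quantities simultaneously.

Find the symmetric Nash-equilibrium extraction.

Mine Nadir's profit: π = q_{Nadir}(52 − 2q_{Nadir} − q_{Mesa}) − 8q_{Nadir}.
∂π/∂q_{Nadir} = 44 − 4q_{Nadir} − q_{Mesa} = 0 ⇒ q_{Nadir} = 11 − 0.25q_{Mesa}.
Setting q_{Nadir} = q_{Mesa} in the reaction function: q_{Nadir} = 11 − 0.25q_{Nadir}, so q_{Nadir} = 11 / 1.25 = 8.8.

8.8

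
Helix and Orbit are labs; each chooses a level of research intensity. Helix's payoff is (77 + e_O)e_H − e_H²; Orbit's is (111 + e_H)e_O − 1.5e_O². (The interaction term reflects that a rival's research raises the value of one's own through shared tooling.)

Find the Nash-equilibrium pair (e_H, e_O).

68.4, 59.8

Expanding Helix's payoff: 77e_H + e_Oe_H − e_H².
∂π/∂e_H = 77 + e_O − 2e_H = 0, so e_H = 38.5 + 0.5e_O.
Likewise for Orbit: e_O = 37 + (1/3)e_H.
Solving the two reaction functions simultaneously: (1 − (0.5)(1/3))e_H = 38.5 + 0.5·37, so (5/6)e_H = 57 and e_H = 68.4.
Then e_O = 37 + (1/3)·68.4 = 59.8.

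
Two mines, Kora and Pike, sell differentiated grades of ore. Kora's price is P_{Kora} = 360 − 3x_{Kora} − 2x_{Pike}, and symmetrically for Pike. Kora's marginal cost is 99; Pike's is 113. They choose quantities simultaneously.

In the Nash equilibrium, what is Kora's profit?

3366.75

Mine Kora's profit: π = x_{Kora}(360 − 3x_{Kora} − 2x_{Pike}) − 99x_{Kora}.
∂π/∂x_{Kora} = 261 − 6x_{Kora} − 2x_{Pike} = 0 ⇒ x_{Kora} = 43.5 − (1/3)x_{Pike}.
Similarly x_{Pike} = 247/6 − (1/3)x_{Kora}.
Plugging x_{Pike} into Kora's best response: x_{Kora} = 43.5 − (1/3)(247/6 − (1/3)x_{Kora}) ⇒ (8/9)x_{Kora} = 268/9, so x_{Kora} = 33.5.
Then x_{Pike} = 247/6 − (1/3)·33.5 = 30.
P_{Kora} = 360 − 3·33.5 − 2·30 = 199.5.
Profit = (199.5 − 99)·33.5 = 3366.75.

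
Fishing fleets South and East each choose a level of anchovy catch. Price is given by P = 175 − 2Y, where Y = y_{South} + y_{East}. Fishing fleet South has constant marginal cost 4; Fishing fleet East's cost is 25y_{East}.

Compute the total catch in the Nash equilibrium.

53.5

Fishing fleet South's profit: π = y_{South}(175 − 2(y_{South} + y_{East})) − 4y_{South}.
∂π/∂y_{South} = 171 − 4y_{South} − 2y_{East} = 0, so y_{South} = 42.75 − 0.5y_{East}.
By the same steps for East: y_{East} = 37.5 − 0.5y_{South}.
Solving the two reaction functions simultaneously: (1 − (−0.5)(−0.5))y_{South} = 42.75 − 0.5·37.5, so 0.75y_{South} = 24 and y_{South} = 32.
Then y_{East} = 37.5 − 0.5·32 = 21.5.
Total catch: 32 + 21.5 = 53.5.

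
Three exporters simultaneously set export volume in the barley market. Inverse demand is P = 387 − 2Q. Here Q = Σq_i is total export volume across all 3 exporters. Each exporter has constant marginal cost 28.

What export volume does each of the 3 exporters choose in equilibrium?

A representative exporter's profit is π_i = q_i(387 − 2Q) − 28q_i, with Q = q_i + Σ_{j≠i} q_j.
First-order condition: 359 − 4q_i − 2Σ_{j≠i} q_j = 0.
Imposing symmetry (q_j = q for all j) turns Σ_{j≠i} q_j into 2q, so 359 = 8q and q = 44.875.

44.875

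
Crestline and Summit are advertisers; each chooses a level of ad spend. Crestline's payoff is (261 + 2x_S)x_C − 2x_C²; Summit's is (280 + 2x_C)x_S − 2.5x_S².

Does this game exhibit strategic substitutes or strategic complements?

strategic complements

Expanding Crestline's payoff: 261x_C + 2x_Sx_C − 2x_C².
∂π/∂x_C = 261 + 2x_S − 4x_C = 0, so x_C = 65.25 + 0.5x_S.
The best-response slope dx_C/dx_S = 0.5 > 0: the reaction function is upward-sloping, so the choices are strategic complements.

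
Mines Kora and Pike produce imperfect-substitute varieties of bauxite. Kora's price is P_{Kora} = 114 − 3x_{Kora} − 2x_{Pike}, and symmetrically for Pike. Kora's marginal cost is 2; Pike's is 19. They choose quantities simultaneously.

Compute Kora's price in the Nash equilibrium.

47.1875

Mine Kora's profit: π = x_{Kora}(114 − 3x_{Kora} − 2x_{Pike}) − 2x_{Kora}.
∂π/∂x_{Kora} = 112 − 6x_{Kora} − 2x_{Pike} = 0 ⇒ x_{Kora} = 56/3 − (1/3)x_{Pike}.
Similarly x_{Pike} = 95/6 − (1/3)x_{Kora}.
Plugging x_{Pike} into Kora's best response: x_{Kora} = 56/3 − (1/3)(95/6 − (1/3)x_{Kora}) ⇒ (8/9)x_{Kora} = 241/18, so x_{Kora} = 15.0625.
Then x_{Pike} = 95/6 − (1/3)·15.0625 = 10.8125.
P_{Kora} = 114 − 3·15.0625 − 2·10.8125 = 47.1875.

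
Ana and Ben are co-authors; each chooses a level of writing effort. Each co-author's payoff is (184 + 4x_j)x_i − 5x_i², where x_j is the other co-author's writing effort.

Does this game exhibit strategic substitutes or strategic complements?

Ana's payoff is (184 + 4x_B)x_A − 5x_A².
∂π/∂x_A = 184 + 4x_B − 10x_A = 0, so x_A = 18.4 + 0.4x_B.
The best-response slope dx_A/dx_B = 0.4 > 0: the reaction function is upward-sloping, so the choices are strategic complements.

strategic complements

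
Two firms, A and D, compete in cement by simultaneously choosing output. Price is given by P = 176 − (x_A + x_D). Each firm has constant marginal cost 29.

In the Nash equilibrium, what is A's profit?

2401

Firm A's profit: π = x_A(176 − (x_A + x_D)) − 29x_A.
∂π/∂x_A = 147 − 2x_A − x_D = 0, so x_A = 73.5 − 0.5x_D.
The game is symmetric, so in equilibrium x_D = x_A: the reaction function gives 1.5x_A = 73.5, hence x_A = 49.
Price P = 176 − 98 = 78.
A's profit: (78 − 29)·49 = 2401.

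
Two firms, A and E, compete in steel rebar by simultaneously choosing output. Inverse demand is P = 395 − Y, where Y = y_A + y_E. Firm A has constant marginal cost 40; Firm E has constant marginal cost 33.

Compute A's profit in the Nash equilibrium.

13456

Firm A's profit: π = y_A(395 − (y_A + y_E)) − 40y_A.
∂π/∂y_A = 355 − 2y_A − y_E = 0, so y_A = 177.5 − 0.5y_E.
By the same steps for E: y_E = 181 − 0.5y_A.
Plugging y_E into A's best response: y_A = 177.5 − 0.5(181 − 0.5y_A) ⇒ 0.75y_A = 87, so y_A = 116.
Then y_E = 181 − 0.5·116 = 123.
Price P = 395 − 239 = 156.
A's profit: (156 − 40)·116 = 13456.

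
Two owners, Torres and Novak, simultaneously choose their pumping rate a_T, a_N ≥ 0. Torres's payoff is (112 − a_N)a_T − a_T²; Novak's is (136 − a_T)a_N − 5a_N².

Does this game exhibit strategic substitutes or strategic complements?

Expanding Torres's payoff: 112a_T − a_Na_T − a_T².
∂π/∂a_T = 112 − a_N − 2a_T = 0, so a_T = 56 − 0.5a_N.
The best-response slope da_T/da_N = −0.5 < 0: the reaction function is downward-sloping, so the choices are strategic substitutes.

strategic substitutes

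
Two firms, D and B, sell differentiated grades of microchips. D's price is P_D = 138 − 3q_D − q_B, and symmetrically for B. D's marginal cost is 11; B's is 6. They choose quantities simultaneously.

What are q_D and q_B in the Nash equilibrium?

Firm D's profit: π = q_D(138 − 3q_D − q_B) − 11q_D.
∂π/∂q_D = 127 − 6q_D − q_B = 0 ⇒ q_D = 127/6 − (1/6)q_B.
Similarly q_B = 22 − (1/6)q_D.
Substituting the second reaction function into the first: q_D = 127/6 − (1/6)(22 − (1/6)q_D), which gives (35/36)q_D = 17.5 ⇒ q_D = 18.
Then q_B = 22 − (1/6)·18 = 19.

18, 19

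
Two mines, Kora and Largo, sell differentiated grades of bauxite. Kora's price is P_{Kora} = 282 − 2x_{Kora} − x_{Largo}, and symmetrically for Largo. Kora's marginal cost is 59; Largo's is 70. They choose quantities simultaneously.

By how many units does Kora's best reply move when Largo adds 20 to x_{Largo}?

-5

Mine Kora's profit: π = x_{Kora}(282 − 2x_{Kora} − x_{Largo}) − 59x_{Kora}.
∂π/∂x_{Kora} = 223 − 4x_{Kora} − x_{Largo} = 0 ⇒ x_{Kora} = 55.75 − 0.25x_{Largo}.
The reaction-function slope is −0.25, so a 20-unit rise in x_{Largo} moves x_{Kora} by −0.25 × 20 = −5. Kora's best response falls — the actions are strategic substitutes.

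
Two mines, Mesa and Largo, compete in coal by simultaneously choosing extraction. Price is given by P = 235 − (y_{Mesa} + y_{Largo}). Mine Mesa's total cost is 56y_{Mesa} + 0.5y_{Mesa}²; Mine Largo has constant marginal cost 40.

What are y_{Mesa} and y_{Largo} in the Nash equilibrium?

32.6, 81.2

Mine Mesa's profit: π = y_{Mesa}(235 − (y_{Mesa} + y_{Largo})) − 56y_{Mesa} − 0.5y_{Mesa}².
∂π/∂y_{Mesa} = 179 − 3y_{Mesa} − y_{Largo} = 0, so y_{Mesa} = 179/3 − (1/3)y_{Largo}.
For Largo: ∂π/∂y_{Largo} = 195 − 2y_{Largo} − y_{Mesa} = 0 ⇒ y_{Largo} = 97.5 − 0.5y_{Mesa}.
Substituting the second reaction function into the first: y_{Mesa} = 179/3 − (1/3)(97.5 − 0.5y_{Mesa}), which gives (5/6)y_{Mesa} = 163/6 ⇒ y_{Mesa} = 32.6.
Then y_{Largo} = 97.5 − 0.5·32.6 = 81.2.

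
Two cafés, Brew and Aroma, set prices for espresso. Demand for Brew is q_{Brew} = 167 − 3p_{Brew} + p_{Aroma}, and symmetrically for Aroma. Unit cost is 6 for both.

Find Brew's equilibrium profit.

2883

Brew's profit: π = (p_{Brew} − 6)(167 − 3p_{Brew} + p_{Aroma}).
∂π/∂p_{Brew} = 185 − 6p_{Brew} + p_{Aroma} = 0 ⇒ p_{Brew} = 185/6 + (1/6)p_{Aroma}.
By symmetry p_{Aroma} = p_{Brew}; substituting into the reaction function, (5/6)p_{Brew} = 185/6 and p_{Brew} = 37.
q_{Brew} = 167 − 3·37 + 37 = 93.
Profit = (37 − 6)·93 = 2883.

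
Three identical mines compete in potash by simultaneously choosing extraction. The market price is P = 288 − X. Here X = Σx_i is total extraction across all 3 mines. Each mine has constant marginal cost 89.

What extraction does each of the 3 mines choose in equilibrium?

A representative mine's profit is π_i = x_i(288 − X) − 89x_i, with X = x_i + Σ_{j≠i} x_j.
First-order condition: 199 − 2x_i − Σ_{j≠i} x_j = 0.
In a symmetric equilibrium every mine chooses the same x, so Σ_{j≠i} x_j = 2x. The condition becomes 199 − 4x = 0, giving x = 199/4 = 49.75.

49.75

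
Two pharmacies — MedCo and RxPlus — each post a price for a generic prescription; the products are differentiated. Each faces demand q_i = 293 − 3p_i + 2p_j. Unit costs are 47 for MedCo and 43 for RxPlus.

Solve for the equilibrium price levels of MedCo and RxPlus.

107.75, 106.25

MedCo's profit: π = (p_{MedCo} − 47)(293 − 3p_{MedCo} + 2p_{RxPlus}).
∂π/∂p_{MedCo} = 434 − 6p_{MedCo} + 2p_{RxPlus} = 0 ⇒ p_{MedCo} = 217/3 + (1/3)p_{RxPlus}.
Similarly p_{RxPlus} = 211/3 + (1/3)p_{MedCo}.
Solving the two reaction functions simultaneously: (1 − (1/3)(1/3))p_{MedCo} = 217/3 + (1/3)·(211/3), so (8/9)p_{MedCo} = 862/9 and p_{MedCo} = 107.75.
Then p_{RxPlus} = 211/3 + (1/3)·107.75 = 106.25.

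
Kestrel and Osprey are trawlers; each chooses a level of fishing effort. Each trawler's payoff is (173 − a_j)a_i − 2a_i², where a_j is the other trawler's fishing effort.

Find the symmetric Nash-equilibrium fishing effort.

34.6

Kestrel's payoff is (173 − a_O)a_K − 2a_K².
∂π/∂a_K = 173 − a_O − 4a_K = 0, so a_K = 43.25 − 0.25a_O.
Setting a_K = a_O in the reaction function: a_K = 43.25 − 0.25a_K, so a_K = 43.25 / 1.25 = 34.6.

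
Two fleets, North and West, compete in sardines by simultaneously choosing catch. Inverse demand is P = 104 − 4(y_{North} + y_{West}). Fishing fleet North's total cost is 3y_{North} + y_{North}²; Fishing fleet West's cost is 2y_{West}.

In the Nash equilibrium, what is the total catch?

Fishing fleet North's profit: π = y_{North}(104 − 4(y_{North} + y_{West})) − 3y_{North} − y_{North}².
∂π/∂y_{North} = 101 − 10y_{North} − 4y_{West} = 0, so y_{North} = 10.1 − 0.4y_{West}.
For West: ∂π/∂y_{West} = 102 − 8y_{West} − 4y_{North} = 0 ⇒ y_{West} = 12.75 − 0.5y_{North}.
Solving the two reaction functions simultaneously: (1 − (−0.4)(−0.5))y_{North} = 10.1 − 0.4·12.75, so 0.8y_{North} = 5 and y_{North} = 6.25.
Then y_{West} = 12.75 − 0.5·6.25 = 9.625.
Total catch: 6.25 + 9.625 = 15.875.

15.875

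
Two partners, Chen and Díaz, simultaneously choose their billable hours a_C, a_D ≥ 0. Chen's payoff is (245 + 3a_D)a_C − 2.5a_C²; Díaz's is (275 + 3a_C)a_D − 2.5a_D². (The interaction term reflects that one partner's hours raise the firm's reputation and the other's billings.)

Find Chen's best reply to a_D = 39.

72.4

Expanding Chen's payoff: 245a_C + 3a_Da_C − 2.5a_C².
∂π/∂a_C = 245 + 3a_D − 5a_C = 0, so a_C = 49 + 0.6a_D.
At a_D = 39: a_C = 49 + 0.6·39 = 72.4.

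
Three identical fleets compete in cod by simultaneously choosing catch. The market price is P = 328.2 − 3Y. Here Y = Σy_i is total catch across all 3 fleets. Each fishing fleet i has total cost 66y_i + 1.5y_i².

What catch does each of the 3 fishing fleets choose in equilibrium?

A representative fishing fleet's profit is π_i = y_i(328.2 − 3Y) − 66y_i − 1.5y_i², with Y = y_i + Σ_{j≠i} y_j.
First-order condition: 262.2 − 9y_i − 3Σ_{j≠i} y_j = 0.
In a symmetric equilibrium every fishing fleet chooses the same y, so Σ_{j≠i} y_j = 2y. The condition becomes 262.2 − 15y = 0, giving y = 262.2/15 = 17.48.

17.48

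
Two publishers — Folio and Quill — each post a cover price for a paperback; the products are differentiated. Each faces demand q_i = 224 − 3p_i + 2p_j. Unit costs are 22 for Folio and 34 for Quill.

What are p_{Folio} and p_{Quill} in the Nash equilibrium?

74.75, 79.25

Folio's profit: π = (p_{Folio} − 22)(224 − 3p_{Folio} + 2p_{Quill}).
∂π/∂p_{Folio} = 290 − 6p_{Folio} + 2p_{Quill} = 0 ⇒ p_{Folio} = 145/3 + (1/3)p_{Quill}.
Similarly p_{Quill} = 163/3 + (1/3)p_{Folio}.
Solving the two reaction functions simultaneously: (1 − (1/3)(1/3))p_{Folio} = 145/3 + (1/3)·(163/3), so (8/9)p_{Folio} = 598/9 and p_{Folio} = 74.75.
Then p_{Quill} = 163/3 + (1/3)·74.75 = 79.25.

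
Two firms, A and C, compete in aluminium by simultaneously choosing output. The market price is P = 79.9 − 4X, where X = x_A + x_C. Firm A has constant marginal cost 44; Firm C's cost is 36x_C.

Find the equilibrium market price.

53.3

Firm A's profit: π = x_A(79.9 − 4(x_A + x_C)) − 44x_A.
∂π/∂x_A = 35.9 − 8x_A − 4x_C = 0, so x_A = 4.4875 − 0.5x_C.
By the same steps for C: x_C = 5.4875 − 0.5x_A.
Substituting the second reaction function into the first: x_A = 4.4875 − 0.5(5.4875 − 0.5x_A), which gives 0.75x_A = 279/160 ⇒ x_A = 2.325.
Then x_C = 5.4875 − 0.5·2.325 = 4.325.
Equilibrium price: P = 79.9 − 4·6.65 = 53.3.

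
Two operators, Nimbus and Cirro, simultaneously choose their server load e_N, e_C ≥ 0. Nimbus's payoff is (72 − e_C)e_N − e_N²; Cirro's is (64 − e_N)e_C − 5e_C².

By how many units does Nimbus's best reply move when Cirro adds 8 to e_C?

-4

Expanding Nimbus's payoff: 72e_N − e_Ce_N − e_N².
∂π/∂e_N = 72 − e_C − 2e_N = 0, so e_N = 36 − 0.5e_C.
The reaction-function slope is −0.5, so an 8-unit rise in e_C moves e_N by −0.5 × 8 = −4. Nimbus's best response falls — the actions are strategic substitutes.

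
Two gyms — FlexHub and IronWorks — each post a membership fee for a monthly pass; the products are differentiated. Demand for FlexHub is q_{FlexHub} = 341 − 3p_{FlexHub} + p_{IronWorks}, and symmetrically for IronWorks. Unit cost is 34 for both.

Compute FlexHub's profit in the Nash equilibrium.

8943.48

FlexHub's profit: π = (p_{FlexHub} − 34)(341 − 3p_{FlexHub} + p_{IronWorks}).
∂π/∂p_{FlexHub} = 443 − 6p_{FlexHub} + p_{IronWorks} = 0 ⇒ p_{FlexHub} = 443/6 + (1/6)p_{IronWorks}.
The game is symmetric, so in equilibrium p_{IronWorks} = p_{FlexHub}: the reaction function gives (5/6)p_{FlexHub} = 443/6, hence p_{FlexHub} = 88.6.
q_{FlexHub} = 341 − 3·88.6 + 88.6 = 163.8.
Profit = (88.6 − 34)·163.8 = 8943.48.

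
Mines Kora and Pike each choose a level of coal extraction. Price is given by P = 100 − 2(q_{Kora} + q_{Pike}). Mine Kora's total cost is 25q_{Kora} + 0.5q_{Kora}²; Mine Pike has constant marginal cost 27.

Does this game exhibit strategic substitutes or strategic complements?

Mine Kora's profit: π = q_{Kora}(100 − 2(q_{Kora} + q_{Pike})) − 25q_{Kora} − 0.5q_{Kora}².
∂π/∂q_{Kora} = 75 − 5q_{Kora} − 2q_{Pike} = 0, so q_{Kora} = 15 − 0.4q_{Pike}.
The best-response slope dq_{Kora}/dq_{Pike} = −0.4 < 0: the reaction function is downward-sloping, so the choices are strategic substitutes.

strategic substitutes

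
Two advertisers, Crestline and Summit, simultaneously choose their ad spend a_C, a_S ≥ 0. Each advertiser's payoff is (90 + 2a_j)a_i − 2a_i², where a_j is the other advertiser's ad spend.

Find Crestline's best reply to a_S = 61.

Crestline's payoff is (90 + 2a_S)a_C − 2a_C².
∂π/∂a_C = 90 + 2a_S − 4a_C = 0, so a_C = 22.5 + 0.5a_S.
At a_S = 61: a_C = 22.5 + 0.5·61 = 53.

53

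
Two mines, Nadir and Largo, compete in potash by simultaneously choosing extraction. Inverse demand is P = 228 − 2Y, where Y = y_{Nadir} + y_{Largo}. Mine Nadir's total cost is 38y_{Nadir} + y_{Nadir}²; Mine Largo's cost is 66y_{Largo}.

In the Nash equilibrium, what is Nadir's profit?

1425.72

Mine Nadir's profit: π = y_{Nadir}(228 − 2(y_{Nadir} + y_{Largo})) − 38y_{Nadir} − y_{Nadir}².
∂π/∂y_{Nadir} = 190 − 6y_{Nadir} − 2y_{Largo} = 0, so y_{Nadir} = 95/3 − (1/3)y_{Largo}.
For Largo: ∂π/∂y_{Largo} = 162 − 4y_{Largo} − 2y_{Nadir} = 0 ⇒ y_{Largo} = 40.5 − 0.5y_{Nadir}.
Plugging y_{Largo} into Nadir's best response: y_{Nadir} = 95/3 − (1/3)(40.5 − 0.5y_{Nadir}) ⇒ (5/6)y_{Nadir} = 109/6, so y_{Nadir} = 21.8.
Then y_{Largo} = 40.5 − 0.5·21.8 = 29.6.
Price P = 228 − 2·51.4 = 125.2.
Nadir's profit: (125.2 − 38)·21.8 − (21.8)² = 1425.72.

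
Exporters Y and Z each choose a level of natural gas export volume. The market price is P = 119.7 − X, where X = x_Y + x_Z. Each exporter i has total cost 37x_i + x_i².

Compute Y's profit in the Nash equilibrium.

547.1432

Exporter Y's profit: π = x_Y(119.7 − (x_Y + x_Z)) − 37x_Y − x_Y².
∂π/∂x_Y = 82.7 − 4x_Y − x_Z = 0, so x_Y = 20.675 − 0.25x_Z.
The game is symmetric, so in equilibrium x_Z = x_Y: the reaction function gives 1.25x_Y = 20.675, hence x_Y = 16.54.
Price P = 119.7 − 33.08 = 86.62.
Y's profit: (86.62 − 37)·16.54 − (16.54)² = 547.1432.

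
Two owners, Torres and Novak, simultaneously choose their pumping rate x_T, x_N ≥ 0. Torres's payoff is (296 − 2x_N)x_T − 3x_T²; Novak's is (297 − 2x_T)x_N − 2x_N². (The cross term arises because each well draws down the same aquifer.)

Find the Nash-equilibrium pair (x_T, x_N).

Expanding Torres's payoff: 296x_T − 2x_Nx_T − 3x_T².
∂π/∂x_T = 296 − 2x_N − 6x_T = 0, so x_T = 148/3 − (1/3)x_N.
Likewise for Novak: x_N = 74.25 − 0.5x_T.
Substituting the second reaction function into the first: x_T = 148/3 − (1/3)(74.25 − 0.5x_T), which gives (5/6)x_T = 295/12 ⇒ x_T = 29.5.
Then x_N = 74.25 − 0.5·29.5 = 59.5.

29.5, 59.5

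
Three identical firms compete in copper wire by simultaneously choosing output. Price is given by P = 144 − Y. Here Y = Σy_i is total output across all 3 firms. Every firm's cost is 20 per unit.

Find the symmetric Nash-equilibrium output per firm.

A representative firm's profit is π_i = y_i(144 − Y) − 20y_i, with Y = y_i + Σ_{j≠i} y_j.
First-order condition: 124 − 2y_i − Σ_{j≠i} y_j = 0.
Imposing symmetry (y_j = y for all j) turns Σ_{j≠i} y_j into 2y, so 124 = 4y and y = 31.

31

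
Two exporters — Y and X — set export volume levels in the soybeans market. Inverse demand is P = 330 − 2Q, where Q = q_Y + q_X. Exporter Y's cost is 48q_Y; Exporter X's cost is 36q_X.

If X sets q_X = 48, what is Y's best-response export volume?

46.5

Exporter Y's profit: π = q_Y(330 − 2(q_Y + q_X)) − 48q_Y.
∂π/∂q_Y = 282 − 4q_Y − 2q_X = 0, so q_Y = 70.5 − 0.5q_X.
At q_X = 48: q_Y = 70.5 − 0.5·48 = 46.5.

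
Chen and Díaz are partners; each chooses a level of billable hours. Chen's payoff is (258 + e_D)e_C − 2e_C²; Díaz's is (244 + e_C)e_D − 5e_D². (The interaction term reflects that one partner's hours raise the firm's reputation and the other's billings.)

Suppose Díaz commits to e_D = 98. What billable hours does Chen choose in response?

Expanding Chen's payoff: 258e_C + e_De_C − 2e_C².
∂π/∂e_C = 258 + e_D − 4e_C = 0, so e_C = 64.5 + 0.25e_D.
At e_D = 98: e_C = 64.5 + 0.25·98 = 89.

89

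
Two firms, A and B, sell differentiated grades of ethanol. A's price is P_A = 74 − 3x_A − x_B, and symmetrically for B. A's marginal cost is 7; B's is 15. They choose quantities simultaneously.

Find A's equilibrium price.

36.4

Firm A's profit: π = x_A(74 − 3x_A − x_B) − 7x_A.
∂π/∂x_A = 67 − 6x_A − x_B = 0 ⇒ x_A = 67/6 − (1/6)x_B.
Similarly x_B = 59/6 − (1/6)x_A.
Substituting the second reaction function into the first: x_A = 67/6 − (1/6)(59/6 − (1/6)x_A), which gives (35/36)x_A = 343/36 ⇒ x_A = 9.8.
Then x_B = 59/6 − (1/6)·9.8 = 8.2.
P_A = 74 − 3·9.8 − 8.2 = 36.4.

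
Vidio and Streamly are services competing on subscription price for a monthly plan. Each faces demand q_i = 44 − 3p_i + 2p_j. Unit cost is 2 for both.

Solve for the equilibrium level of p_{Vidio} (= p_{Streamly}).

12.5

Vidio's profit: π = (p_{Vidio} − 2)(44 − 3p_{Vidio} + 2p_{Streamly}).
∂π/∂p_{Vidio} = 50 − 6p_{Vidio} + 2p_{Streamly} = 0 ⇒ p_{Vidio} = 25/3 + (1/3)p_{Streamly}.
By symmetry p_{Streamly} = p_{Vidio}; substituting into the reaction function, (2/3)p_{Vidio} = 25/3 and p_{Vidio} = 12.5.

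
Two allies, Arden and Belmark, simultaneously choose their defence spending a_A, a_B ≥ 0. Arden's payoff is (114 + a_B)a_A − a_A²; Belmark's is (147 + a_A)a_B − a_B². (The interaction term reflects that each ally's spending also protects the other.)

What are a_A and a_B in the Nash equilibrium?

125, 136

Expanding Arden's payoff: 114a_A + a_Ba_A − a_A².
∂π/∂a_A = 114 + a_B − 2a_A = 0, so a_A = 57 + 0.5a_B.
Likewise for Belmark: a_B = 73.5 + 0.5a_A.
Solving the two reaction functions simultaneously: (1 − (0.5)(0.5))a_A = 57 + 0.5·73.5, so 0.75a_A = 93.75 and a_A = 125.
Then a_B = 73.5 + 0.5·125 = 136.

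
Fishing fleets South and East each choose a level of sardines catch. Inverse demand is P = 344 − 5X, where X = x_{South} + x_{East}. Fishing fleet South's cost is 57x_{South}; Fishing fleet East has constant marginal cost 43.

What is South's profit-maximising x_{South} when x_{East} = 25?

16.2

Fishing fleet South's profit: π = x_{South}(344 − 5(x_{South} + x_{East})) − 57x_{South}.
∂π/∂x_{South} = 287 − 10x_{South} − 5x_{East} = 0, so x_{South} = 28.7 − 0.5x_{East}.
At x_{East} = 25: x_{South} = 28.7 − 0.5·25 = 16.2.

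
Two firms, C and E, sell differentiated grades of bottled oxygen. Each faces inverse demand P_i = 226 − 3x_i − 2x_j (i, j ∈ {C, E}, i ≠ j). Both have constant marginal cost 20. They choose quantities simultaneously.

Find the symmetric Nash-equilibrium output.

25.75

Firm C's profit: π = x_C(226 − 3x_C − 2x_E) − 20x_C.
∂π/∂x_C = 206 − 6x_C − 2x_E = 0 ⇒ x_C = 103/3 − (1/3)x_E.
Setting x_C = x_E in the reaction function: x_C = 103/3 − (1/3)x_C, so x_C = (103/3) / (4/3) = 25.75.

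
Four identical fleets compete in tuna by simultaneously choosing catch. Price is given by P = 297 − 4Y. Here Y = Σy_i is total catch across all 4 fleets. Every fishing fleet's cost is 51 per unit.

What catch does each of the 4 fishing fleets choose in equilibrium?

A representative fishing fleet's profit is π_i = y_i(297 − 4Y) − 51y_i, with Y = y_i + Σ_{j≠i} y_j.
First-order condition: 246 − 8y_i − 4Σ_{j≠i} y_j = 0.
In a symmetric equilibrium every fishing fleet chooses the same y, so Σ_{j≠i} y_j = 3y. The condition becomes 246 − 20y = 0, giving y = 246/20 = 12.3.

12.3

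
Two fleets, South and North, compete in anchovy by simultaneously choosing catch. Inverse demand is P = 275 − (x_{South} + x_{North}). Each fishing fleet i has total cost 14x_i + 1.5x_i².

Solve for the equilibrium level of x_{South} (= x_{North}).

43.5

Fishing fleet South's profit: π = x_{South}(275 − (x_{South} + x_{North})) − 14x_{South} − 1.5x_{South}².
∂π/∂x_{South} = 261 − 5x_{South} − x_{North} = 0, so x_{South} = 52.2 − 0.2x_{North}.
Setting x_{South} = x_{North} in the reaction function: x_{South} = 52.2 − 0.2x_{South}, so x_{South} = 52.2 / 1.2 = 43.5.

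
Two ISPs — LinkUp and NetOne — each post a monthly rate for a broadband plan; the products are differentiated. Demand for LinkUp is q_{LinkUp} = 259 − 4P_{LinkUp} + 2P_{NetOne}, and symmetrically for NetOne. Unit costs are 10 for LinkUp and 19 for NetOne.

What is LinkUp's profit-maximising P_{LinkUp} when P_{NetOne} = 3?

38.125

LinkUp's profit: π = (P_{LinkUp} − 10)(259 − 4P_{LinkUp} + 2P_{NetOne}).
∂π/∂P_{LinkUp} = 299 − 8P_{LinkUp} + 2P_{NetOne} = 0 ⇒ P_{LinkUp} = 37.375 + 0.25P_{NetOne}.
At P_{NetOne} = 3: P_{LinkUp} = 37.375 + 0.25·3 = 38.125.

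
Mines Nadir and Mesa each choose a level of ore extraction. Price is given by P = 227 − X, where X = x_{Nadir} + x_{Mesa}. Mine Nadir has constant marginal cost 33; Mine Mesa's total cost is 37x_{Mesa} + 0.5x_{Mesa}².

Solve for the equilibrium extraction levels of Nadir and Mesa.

78.4, 37.2

Mine Nadir's profit: π = x_{Nadir}(227 − (x_{Nadir} + x_{Mesa})) − 33x_{Nadir}.
∂π/∂x_{Nadir} = 194 − 2x_{Nadir} − x_{Mesa} = 0, so x_{Nadir} = 97 − 0.5x_{Mesa}.
For Mesa: ∂π/∂x_{Mesa} = 190 − 3x_{Mesa} − x_{Nadir} = 0 ⇒ x_{Mesa} = 190/3 − (1/3)x_{Nadir}.
Substituting the second reaction function into the first: x_{Nadir} = 97 − 0.5(190/3 − (1/3)x_{Nadir}), which gives (5/6)x_{Nadir} = 196/3 ⇒ x_{Nadir} = 78.4.
Then x_{Mesa} = 190/3 − (1/3)·78.4 = 37.2.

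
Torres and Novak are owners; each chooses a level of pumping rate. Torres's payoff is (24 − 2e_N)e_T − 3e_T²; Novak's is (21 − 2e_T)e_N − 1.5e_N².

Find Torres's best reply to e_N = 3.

Expanding Torres's payoff: 24e_T − 2e_Ne_T − 3e_T².
∂π/∂e_T = 24 − 2e_N − 6e_T = 0, so e_T = 4 − (1/3)e_N.
At e_N = 3: e_T = 4 − (1/3)·3 = 3.

3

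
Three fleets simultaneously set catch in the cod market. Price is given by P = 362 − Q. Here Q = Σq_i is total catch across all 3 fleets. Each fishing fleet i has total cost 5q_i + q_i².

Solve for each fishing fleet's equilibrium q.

A representative fishing fleet's profit is π_i = q_i(362 − Q) − 5q_i − q_i², with Q = q_i + Σ_{j≠i} q_j.
First-order condition: 357 − 4q_i − Σ_{j≠i} q_j = 0.
Imposing symmetry (q_j = q for all j) turns Σ_{j≠i} q_j into 2q, so 357 = 6q and q = 59.5.

59.5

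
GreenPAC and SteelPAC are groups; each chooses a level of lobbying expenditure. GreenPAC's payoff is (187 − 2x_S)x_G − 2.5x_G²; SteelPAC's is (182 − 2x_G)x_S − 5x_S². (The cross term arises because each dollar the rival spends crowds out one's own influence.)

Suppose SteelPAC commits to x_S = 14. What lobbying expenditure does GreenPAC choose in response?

31.8

Expanding GreenPAC's payoff: 187x_G − 2x_Sx_G − 2.5x_G².
∂π/∂x_G = 187 − 2x_S − 5x_G = 0, so x_G = 37.4 − 0.4x_S.
At x_S = 14: x_G = 37.4 − 0.4·14 = 31.8.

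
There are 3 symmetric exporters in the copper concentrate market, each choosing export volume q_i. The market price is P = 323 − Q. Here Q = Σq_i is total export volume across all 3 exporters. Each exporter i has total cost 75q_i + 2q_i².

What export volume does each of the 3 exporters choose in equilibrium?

A representative exporter's profit is π_i = q_i(323 − Q) − 75q_i − 2q_i², with Q = q_i + Σ_{j≠i} q_j.
First-order condition: 248 − 6q_i − Σ_{j≠i} q_j = 0.
Imposing symmetry (q_j = q for all j) turns Σ_{j≠i} q_j into 2q, so 248 = 8q and q = 31.

31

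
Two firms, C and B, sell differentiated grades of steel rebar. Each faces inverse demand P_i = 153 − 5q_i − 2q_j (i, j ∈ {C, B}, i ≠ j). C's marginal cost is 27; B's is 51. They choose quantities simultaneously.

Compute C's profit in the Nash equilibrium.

Firm C's profit: π = q_C(153 − 5q_C − 2q_B) − 27q_C.
∂π/∂q_C = 126 − 10q_C − 2q_B = 0 ⇒ q_C = 12.6 − 0.2q_B.
Similarly q_B = 10.2 − 0.2q_C.
Solving the two reaction functions simultaneously: (1 − (−0.2)(−0.2))q_C = 12.6 − 0.2·10.2, so 0.96q_C = 10.56 and q_C = 11.
Then q_B = 10.2 − 0.2·11 = 8.
P_C = 153 − 5·11 − 2·8 = 82.
Profit = (82 − 27)·11 = 605.

605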